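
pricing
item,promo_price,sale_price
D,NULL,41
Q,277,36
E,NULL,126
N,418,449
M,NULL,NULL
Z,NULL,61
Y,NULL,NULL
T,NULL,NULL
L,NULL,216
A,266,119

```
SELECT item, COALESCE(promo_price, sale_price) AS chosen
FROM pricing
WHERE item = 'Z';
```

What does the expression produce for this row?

item = Z: promo_price=NULL, sale_price=61.
promo_price=NULL, sale_price=61 → 61

61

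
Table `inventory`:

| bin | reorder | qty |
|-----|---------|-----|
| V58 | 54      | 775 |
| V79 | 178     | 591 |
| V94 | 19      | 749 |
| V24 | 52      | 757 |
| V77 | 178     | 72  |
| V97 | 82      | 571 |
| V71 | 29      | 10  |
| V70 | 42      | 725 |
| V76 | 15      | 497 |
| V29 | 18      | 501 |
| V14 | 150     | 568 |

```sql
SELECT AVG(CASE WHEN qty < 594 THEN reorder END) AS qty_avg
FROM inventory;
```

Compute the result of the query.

bin=V58: ✗
bin=V79: ✓ → 178
bin=V94: ✗
bin=V24: ✗
bin=V77: ✓ → 178
bin=V97: ✓ → 82
bin=V71: ✓ → 29
bin=V70: ✗
bin=V76: ✓ → 15
bin=V29: ✓ → 18
bin=V14: ✓ → 150
qty_avg = (178 + 178 + 82 + 29 + 15 + 18 + 150) / 7 = 92.8571428571

92.8571428571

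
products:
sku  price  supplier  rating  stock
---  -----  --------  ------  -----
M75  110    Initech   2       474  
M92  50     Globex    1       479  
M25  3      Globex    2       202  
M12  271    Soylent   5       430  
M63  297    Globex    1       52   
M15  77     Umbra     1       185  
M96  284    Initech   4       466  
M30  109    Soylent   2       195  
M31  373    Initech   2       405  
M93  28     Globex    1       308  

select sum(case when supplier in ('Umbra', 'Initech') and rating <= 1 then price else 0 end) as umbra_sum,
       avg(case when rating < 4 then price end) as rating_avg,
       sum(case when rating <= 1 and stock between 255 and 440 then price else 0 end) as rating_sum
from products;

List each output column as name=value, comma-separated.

umbra_sum=77, rating_avg=130.875, rating_sum=28

[umbra_sum: supplier in ('Umbra', 'Initech') and rating <= 1]
sku=M75: ✗
sku=M92: ✗
sku=M25: ✗
sku=M12: ✗
sku=M63: ✗
sku=M15: ✓ → 77
sku=M96: ✗
sku=M30: ✗
sku=M31: ✗
sku=M93: ✗
umbra_sum = 77
—
[rating_avg: rating < 4]
sku=M75: ✓ → 110
sku=M92: ✓ → 50
sku=M25: ✓ → 3
sku=M12: ✗
sku=M63: ✓ → 297
sku=M15: ✓ → 77
sku=M96: ✗
sku=M30: ✓ → 109
sku=M31: ✓ → 373
sku=M93: ✓ → 28
rating_avg = (110 + 50 + 3 + 297 + 77 + 109 + 373 + 28) / 8 = 130.875
—
[rating_sum: rating <= 1 and stock between 255 and 440]
sku=M75: ✗
sku=M92: ✗
sku=M25: ✗
sku=M12: ✗
sku=M63: ✗
sku=M15: ✗
sku=M96: ✗
sku=M30: ✗
sku=M31: ✗
sku=M93: ✓ → 28
rating_sum = 28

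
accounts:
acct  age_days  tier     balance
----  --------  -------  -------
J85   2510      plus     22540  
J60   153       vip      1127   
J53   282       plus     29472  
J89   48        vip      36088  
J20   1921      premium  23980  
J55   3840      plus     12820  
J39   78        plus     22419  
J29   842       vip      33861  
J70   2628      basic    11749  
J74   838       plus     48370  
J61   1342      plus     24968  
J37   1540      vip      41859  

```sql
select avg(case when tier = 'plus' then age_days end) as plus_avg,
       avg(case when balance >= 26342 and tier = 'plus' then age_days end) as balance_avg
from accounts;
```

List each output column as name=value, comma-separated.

plus_avg=1481.6666666667, balance_avg=560

[plus_avg: tier = 'plus']
acct=J85: ✓ → 2510
acct=J60: ✗
acct=J53: ✓ → 282
acct=J89: ✗
acct=J20: ✗
acct=J55: ✓ → 3840
acct=J39: ✓ → 78
acct=J29: ✗
acct=J70: ✗
acct=J74: ✓ → 838
acct=J61: ✓ → 1342
acct=J37: ✗
plus_avg = (2510 + 282 + 3840 + 78 + 838 + 1342) / 6 = 1481.6666666667
—
[balance_avg: balance >= 26342 and tier = 'plus']
acct=J85: ✗
acct=J60: ✗
acct=J53: ✓ → 282
acct=J89: ✗
acct=J20: ✗
acct=J55: ✗
acct=J39: ✗
acct=J29: ✗
acct=J70: ✗
acct=J74: ✓ → 838
acct=J61: ✗
acct=J37: ✗
balance_avg = (282 + 838) / 2 = 560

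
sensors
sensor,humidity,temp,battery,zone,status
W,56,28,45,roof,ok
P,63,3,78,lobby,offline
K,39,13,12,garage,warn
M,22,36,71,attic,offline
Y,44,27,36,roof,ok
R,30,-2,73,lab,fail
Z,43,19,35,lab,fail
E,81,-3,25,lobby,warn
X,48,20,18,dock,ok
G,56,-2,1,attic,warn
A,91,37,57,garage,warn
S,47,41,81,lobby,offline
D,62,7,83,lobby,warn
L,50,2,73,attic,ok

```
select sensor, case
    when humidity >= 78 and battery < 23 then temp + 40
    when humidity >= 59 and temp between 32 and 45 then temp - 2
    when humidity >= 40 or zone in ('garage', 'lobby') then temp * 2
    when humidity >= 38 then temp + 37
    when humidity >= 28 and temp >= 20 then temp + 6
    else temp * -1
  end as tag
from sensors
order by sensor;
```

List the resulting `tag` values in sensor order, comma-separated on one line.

35, 14, -6, -4, 26, 4, -36, 6, 2, 82, 56, 40, 54, 38

sensor=A: humidity >= 59 and temp between 32 and 45 → 35
sensor=D: humidity >= 40 or zone in ('garage', 'lobby') → 14
sensor=E: humidity >= 40 or zone in ('garage', 'lobby') → -6
sensor=G: humidity >= 40 or zone in ('garage', 'lobby') → -4
sensor=K: humidity >= 40 or zone in ('garage', 'lobby') → 26
sensor=L: humidity >= 40 or zone in ('garage', 'lobby') → 4
sensor=M: ELSE → -36
sensor=P: humidity >= 40 or zone in ('garage', 'lobby') → 6
sensor=R: ELSE → 2
sensor=S: humidity >= 40 or zone in ('garage', 'lobby') → 82
sensor=W: humidity >= 40 or zone in ('garage', 'lobby') → 56
sensor=X: humidity >= 40 or zone in ('garage', 'lobby') → 40
sensor=Y: humidity >= 40 or zone in ('garage', 'lobby') → 54
sensor=Z: humidity >= 40 or zone in ('garage', 'lobby') → 38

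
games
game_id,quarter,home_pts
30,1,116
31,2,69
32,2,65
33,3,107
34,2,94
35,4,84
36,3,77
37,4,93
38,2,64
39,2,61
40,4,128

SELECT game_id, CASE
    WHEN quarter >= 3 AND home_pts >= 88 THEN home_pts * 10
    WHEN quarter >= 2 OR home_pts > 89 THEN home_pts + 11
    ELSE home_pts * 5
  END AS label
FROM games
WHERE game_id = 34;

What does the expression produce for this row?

105

game_id = 34: quarter=2, home_pts=94.
quarter >= 3 AND home_pts >= 88 → false
quarter >= 2 OR home_pts > 89 → true → 105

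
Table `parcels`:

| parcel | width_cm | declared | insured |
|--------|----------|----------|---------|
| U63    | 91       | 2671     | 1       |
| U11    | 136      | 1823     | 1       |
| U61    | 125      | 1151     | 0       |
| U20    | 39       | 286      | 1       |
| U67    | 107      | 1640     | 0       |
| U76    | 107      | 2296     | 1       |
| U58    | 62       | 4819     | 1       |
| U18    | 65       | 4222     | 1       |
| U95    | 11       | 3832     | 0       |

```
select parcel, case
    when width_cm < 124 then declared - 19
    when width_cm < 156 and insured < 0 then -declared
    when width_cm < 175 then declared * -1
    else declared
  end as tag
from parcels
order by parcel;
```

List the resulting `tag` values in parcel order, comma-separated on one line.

parcel=U11: width_cm < 175 → -1823
parcel=U18: width_cm < 124 → 4203
parcel=U20: width_cm < 124 → 267
parcel=U58: width_cm < 124 → 4800
parcel=U61: width_cm < 175 → -1151
parcel=U63: width_cm < 124 → 2652
parcel=U67: width_cm < 124 → 1621
parcel=U76: width_cm < 124 → 2277
parcel=U95: width_cm < 124 → 3813

-1823, 4203, 267, 4800, -1151, 2652, 1621, 2277, 3813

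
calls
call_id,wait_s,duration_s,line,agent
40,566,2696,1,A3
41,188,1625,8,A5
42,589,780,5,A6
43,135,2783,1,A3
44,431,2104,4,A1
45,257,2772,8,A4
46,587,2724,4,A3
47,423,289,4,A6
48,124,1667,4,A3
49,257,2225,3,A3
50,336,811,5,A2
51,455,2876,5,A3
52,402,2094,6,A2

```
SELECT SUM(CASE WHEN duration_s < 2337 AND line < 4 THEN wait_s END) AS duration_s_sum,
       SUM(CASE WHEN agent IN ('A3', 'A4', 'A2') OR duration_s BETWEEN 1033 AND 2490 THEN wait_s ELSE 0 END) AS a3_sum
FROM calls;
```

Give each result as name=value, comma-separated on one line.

duration_s_sum=257, a3_sum=3738

[duration_s_sum: duration_s < 2337 AND line < 4]
call_id=40: ✗
call_id=41: ✗
call_id=42: ✗
call_id=43: ✗
call_id=44: ✗
call_id=45: ✗
call_id=46: ✗
call_id=47: ✗
call_id=48: ✗
call_id=49: ✓ → 257
call_id=50: ✗
call_id=51: ✗
call_id=52: ✗
duration_s_sum = 257
—
[a3_sum: agent IN ('A3', 'A4', 'A2') OR duration_s BETWEEN 1033 AND 2490]
call_id=40: ✓ → 566
call_id=41: ✓ → 188
call_id=42: ✗
call_id=43: ✓ → 135
call_id=44: ✓ → 431
call_id=45: ✓ → 257
call_id=46: ✓ → 587
call_id=47: ✗
call_id=48: ✓ → 124
call_id=49: ✓ → 257
call_id=50: ✓ → 336
call_id=51: ✓ → 455
call_id=52: ✓ → 402
a3_sum = 566 + 188 + 135 + 431 + 257 + 587 + 124 + 257 + 336 + 455 + 402 = 3738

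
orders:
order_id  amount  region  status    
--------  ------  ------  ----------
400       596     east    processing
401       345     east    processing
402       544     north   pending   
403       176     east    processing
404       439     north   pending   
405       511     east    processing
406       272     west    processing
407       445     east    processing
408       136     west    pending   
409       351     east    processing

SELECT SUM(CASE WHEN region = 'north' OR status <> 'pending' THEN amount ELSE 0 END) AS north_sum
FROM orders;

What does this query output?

3679

order_id=400: ✓ → 596
order_id=401: ✓ → 345
order_id=402: ✓ → 544
order_id=403: ✓ → 176
order_id=404: ✓ → 439
order_id=405: ✓ → 511
order_id=406: ✓ → 272
order_id=407: ✓ → 445
order_id=408: ✗
order_id=409: ✓ → 351
north_sum = 596 + 345 + 544 + 176 + 439 + 511 + 272 + 445 + 351 = 3679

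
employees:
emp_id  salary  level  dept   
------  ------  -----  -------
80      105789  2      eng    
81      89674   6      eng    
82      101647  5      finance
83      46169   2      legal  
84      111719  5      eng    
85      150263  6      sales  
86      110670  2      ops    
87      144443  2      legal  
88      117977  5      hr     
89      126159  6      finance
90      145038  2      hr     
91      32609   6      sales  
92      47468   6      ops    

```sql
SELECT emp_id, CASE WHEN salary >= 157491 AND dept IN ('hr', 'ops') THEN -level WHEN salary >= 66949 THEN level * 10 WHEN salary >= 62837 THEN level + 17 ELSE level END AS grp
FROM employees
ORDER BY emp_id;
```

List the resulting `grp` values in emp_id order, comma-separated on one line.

20, 60, 50, 2, 50, 60, 20, 20, 50, 60, 20, 6, 6

emp_id=80: salary >= 66949 → 20
emp_id=81: salary >= 66949 → 60
emp_id=82: salary >= 66949 → 50
emp_id=83: ELSE → 2
emp_id=84: salary >= 66949 → 50
emp_id=85: salary >= 66949 → 60
emp_id=86: salary >= 66949 → 20
emp_id=87: salary >= 66949 → 20
emp_id=88: salary >= 66949 → 50
emp_id=89: salary >= 66949 → 60
emp_id=90: salary >= 66949 → 20
emp_id=91: ELSE → 6
emp_id=92: ELSE → 6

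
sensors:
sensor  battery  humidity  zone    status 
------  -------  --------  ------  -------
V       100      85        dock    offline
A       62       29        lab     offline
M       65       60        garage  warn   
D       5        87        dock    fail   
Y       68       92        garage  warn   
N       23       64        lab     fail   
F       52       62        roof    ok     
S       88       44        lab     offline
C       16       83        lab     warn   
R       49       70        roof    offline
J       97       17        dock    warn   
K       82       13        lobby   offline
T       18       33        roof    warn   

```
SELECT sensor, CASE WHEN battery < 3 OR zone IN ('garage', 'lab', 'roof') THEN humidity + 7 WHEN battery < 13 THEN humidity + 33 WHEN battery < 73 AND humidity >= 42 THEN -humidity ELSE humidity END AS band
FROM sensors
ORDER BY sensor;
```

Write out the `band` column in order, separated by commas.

sensor=A: battery < 3 OR zone IN ('garage', 'lab', 'roof') → 36
sensor=C: battery < 3 OR zone IN ('garage', 'lab', 'roof') → 90
sensor=D: battery < 13 → 120
sensor=F: battery < 3 OR zone IN ('garage', 'lab', 'roof') → 69
sensor=J: ELSE → 17
sensor=K: ELSE → 13
sensor=M: battery < 3 OR zone IN ('garage', 'lab', 'roof') → 67
sensor=N: battery < 3 OR zone IN ('garage', 'lab', 'roof') → 71
sensor=R: battery < 3 OR zone IN ('garage', 'lab', 'roof') → 77
sensor=S: battery < 3 OR zone IN ('garage', 'lab', 'roof') → 51
sensor=T: battery < 3 OR zone IN ('garage', 'lab', 'roof') → 40
sensor=V: ELSE → 85
sensor=Y: battery < 3 OR zone IN ('garage', 'lab', 'roof') → 99

36, 90, 120, 69, 17, 13, 67, 71, 77, 51, 40, 85, 99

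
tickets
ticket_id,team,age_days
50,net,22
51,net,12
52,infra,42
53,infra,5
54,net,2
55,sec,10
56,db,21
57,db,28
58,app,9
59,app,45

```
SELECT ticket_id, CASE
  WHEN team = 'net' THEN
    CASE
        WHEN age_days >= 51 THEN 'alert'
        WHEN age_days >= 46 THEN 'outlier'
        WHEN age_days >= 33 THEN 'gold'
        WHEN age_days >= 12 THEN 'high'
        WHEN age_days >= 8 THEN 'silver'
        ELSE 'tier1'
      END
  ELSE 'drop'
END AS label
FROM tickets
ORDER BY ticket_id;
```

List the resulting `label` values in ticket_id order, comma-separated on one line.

ticket_id=50: team='net' → inner[age_days >= 12] → high
ticket_id=51: team='net' → inner[age_days >= 12] → high
ticket_id=52: team='infra' → outer ELSE → drop
ticket_id=53: team='infra' → outer ELSE → drop
ticket_id=54: team='net' → inner[ELSE] → tier1
ticket_id=55: team='sec' → outer ELSE → drop
ticket_id=56: team='db' → outer ELSE → drop
ticket_id=57: team='db' → outer ELSE → drop
ticket_id=58: team='app' → outer ELSE → drop
ticket_id=59: team='app' → outer ELSE → drop

high, high, drop, drop, tier1, drop, drop, drop, drop, drop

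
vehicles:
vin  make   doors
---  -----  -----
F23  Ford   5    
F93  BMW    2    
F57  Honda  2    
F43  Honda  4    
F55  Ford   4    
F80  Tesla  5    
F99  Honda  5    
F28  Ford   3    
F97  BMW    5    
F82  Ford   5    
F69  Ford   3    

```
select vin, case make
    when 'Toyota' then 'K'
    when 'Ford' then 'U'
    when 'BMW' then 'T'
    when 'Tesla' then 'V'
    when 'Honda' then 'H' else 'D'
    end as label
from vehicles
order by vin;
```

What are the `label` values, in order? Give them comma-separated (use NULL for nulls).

U, U, H, U, H, U, V, U, T, T, H

vin=F23: make='Ford' → U
vin=F28: make='Ford' → U
vin=F43: make='Honda' → H
vin=F55: make='Ford' → U
vin=F57: make='Honda' → H
vin=F69: make='Ford' → U
vin=F80: make='Tesla' → V
vin=F82: make='Ford' → U
vin=F93: make='BMW' → T
vin=F97: make='BMW' → T
vin=F99: make='Honda' → H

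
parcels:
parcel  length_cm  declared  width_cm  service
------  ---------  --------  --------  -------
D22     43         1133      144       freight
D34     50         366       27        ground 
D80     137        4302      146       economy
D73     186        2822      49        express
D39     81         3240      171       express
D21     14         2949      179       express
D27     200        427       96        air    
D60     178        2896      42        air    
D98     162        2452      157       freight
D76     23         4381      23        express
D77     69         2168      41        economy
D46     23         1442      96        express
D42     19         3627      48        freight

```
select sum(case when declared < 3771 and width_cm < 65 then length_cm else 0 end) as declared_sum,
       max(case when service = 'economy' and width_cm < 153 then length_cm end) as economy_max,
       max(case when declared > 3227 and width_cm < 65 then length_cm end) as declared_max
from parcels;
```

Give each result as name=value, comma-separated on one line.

declared_sum=502, economy_max=137, declared_max=23

[declared_sum: declared < 3771 and width_cm < 65]
parcel=D22: ✗
parcel=D34: ✓ → 50
parcel=D80: ✗
parcel=D73: ✓ → 186
parcel=D39: ✗
parcel=D21: ✗
parcel=D27: ✗
parcel=D60: ✓ → 178
parcel=D98: ✗
parcel=D76: ✗
parcel=D77: ✓ → 69
parcel=D46: ✗
parcel=D42: ✓ → 19
declared_sum = 50 + 186 + 178 + 69 + 19 = 502
—
[economy_max: service = 'economy' and width_cm < 153]
parcel=D22: ✗
parcel=D34: ✗
parcel=D80: ✓ → 137
parcel=D73: ✗
parcel=D39: ✗
parcel=D21: ✗
parcel=D27: ✗
parcel=D60: ✗
parcel=D98: ✗
parcel=D76: ✗
parcel=D77: ✓ → 69
parcel=D46: ✗
parcel=D42: ✗
economy_max = MAX(137, 69) = 137
—
[declared_max: declared > 3227 and width_cm < 65]
parcel=D22: ✗
parcel=D34: ✗
parcel=D80: ✗
parcel=D73: ✗
parcel=D39: ✗
parcel=D21: ✗
parcel=D27: ✗
parcel=D60: ✗
parcel=D98: ✗
parcel=D76: ✓ → 23
parcel=D77: ✗
parcel=D46: ✗
parcel=D42: ✓ → 19
declared_max = MAX(23, 19) = 23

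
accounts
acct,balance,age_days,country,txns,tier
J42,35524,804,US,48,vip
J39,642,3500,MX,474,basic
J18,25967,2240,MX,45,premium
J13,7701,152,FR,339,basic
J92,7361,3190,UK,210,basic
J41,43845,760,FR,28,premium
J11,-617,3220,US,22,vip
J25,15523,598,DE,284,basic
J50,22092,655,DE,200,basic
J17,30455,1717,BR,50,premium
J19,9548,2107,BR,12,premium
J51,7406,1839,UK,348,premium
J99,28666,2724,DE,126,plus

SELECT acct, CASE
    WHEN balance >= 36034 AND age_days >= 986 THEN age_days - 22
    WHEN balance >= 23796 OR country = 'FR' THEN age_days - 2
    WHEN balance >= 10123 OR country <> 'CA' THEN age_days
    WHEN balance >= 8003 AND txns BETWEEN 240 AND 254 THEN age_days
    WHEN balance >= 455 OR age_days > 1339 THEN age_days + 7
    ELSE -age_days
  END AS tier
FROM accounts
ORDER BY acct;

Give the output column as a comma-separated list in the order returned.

acct=J11: balance >= 10123 OR country <> 'CA' → 3220
acct=J13: balance >= 23796 OR country = 'FR' → 150
acct=J17: balance >= 23796 OR country = 'FR' → 1715
acct=J18: balance >= 23796 OR country = 'FR' → 2238
acct=J19: balance >= 10123 OR country <> 'CA' → 2107
acct=J25: balance >= 10123 OR country <> 'CA' → 598
acct=J39: balance >= 10123 OR country <> 'CA' → 3500
acct=J41: balance >= 23796 OR country = 'FR' → 758
acct=J42: balance >= 23796 OR country = 'FR' → 802
acct=J50: balance >= 10123 OR country <> 'CA' → 655
acct=J51: balance >= 10123 OR country <> 'CA' → 1839
acct=J92: balance >= 10123 OR country <> 'CA' → 3190
acct=J99: balance >= 23796 OR country = 'FR' → 2722

3220, 150, 1715, 2238, 2107, 598, 3500, 758, 802, 655, 1839, 3190, 2722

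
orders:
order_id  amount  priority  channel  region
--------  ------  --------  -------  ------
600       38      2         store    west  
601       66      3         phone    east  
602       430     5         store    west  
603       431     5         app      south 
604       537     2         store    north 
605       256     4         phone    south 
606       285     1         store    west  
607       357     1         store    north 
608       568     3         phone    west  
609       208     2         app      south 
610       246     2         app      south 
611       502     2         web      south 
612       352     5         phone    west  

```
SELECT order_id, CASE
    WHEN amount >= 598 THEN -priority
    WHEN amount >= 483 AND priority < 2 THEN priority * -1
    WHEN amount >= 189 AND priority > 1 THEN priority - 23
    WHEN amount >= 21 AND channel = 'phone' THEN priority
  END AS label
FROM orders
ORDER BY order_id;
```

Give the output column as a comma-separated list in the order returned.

NULL, 3, -18, -18, -21, -19, NULL, NULL, -20, -21, -21, -21, -18

order_id=600: (no match → NULL) → NULL
order_id=601: amount >= 21 AND channel = 'phone' → 3
order_id=602: amount >= 189 AND priority > 1 → -18
order_id=603: amount >= 189 AND priority > 1 → -18
order_id=604: amount >= 189 AND priority > 1 → -21
order_id=605: amount >= 189 AND priority > 1 → -19
order_id=606: (no match → NULL) → NULL
order_id=607: (no match → NULL) → NULL
order_id=608: amount >= 189 AND priority > 1 → -20
order_id=609: amount >= 189 AND priority > 1 → -21
order_id=610: amount >= 189 AND priority > 1 → -21
order_id=611: amount >= 189 AND priority > 1 → -21
order_id=612: amount >= 189 AND priority > 1 → -18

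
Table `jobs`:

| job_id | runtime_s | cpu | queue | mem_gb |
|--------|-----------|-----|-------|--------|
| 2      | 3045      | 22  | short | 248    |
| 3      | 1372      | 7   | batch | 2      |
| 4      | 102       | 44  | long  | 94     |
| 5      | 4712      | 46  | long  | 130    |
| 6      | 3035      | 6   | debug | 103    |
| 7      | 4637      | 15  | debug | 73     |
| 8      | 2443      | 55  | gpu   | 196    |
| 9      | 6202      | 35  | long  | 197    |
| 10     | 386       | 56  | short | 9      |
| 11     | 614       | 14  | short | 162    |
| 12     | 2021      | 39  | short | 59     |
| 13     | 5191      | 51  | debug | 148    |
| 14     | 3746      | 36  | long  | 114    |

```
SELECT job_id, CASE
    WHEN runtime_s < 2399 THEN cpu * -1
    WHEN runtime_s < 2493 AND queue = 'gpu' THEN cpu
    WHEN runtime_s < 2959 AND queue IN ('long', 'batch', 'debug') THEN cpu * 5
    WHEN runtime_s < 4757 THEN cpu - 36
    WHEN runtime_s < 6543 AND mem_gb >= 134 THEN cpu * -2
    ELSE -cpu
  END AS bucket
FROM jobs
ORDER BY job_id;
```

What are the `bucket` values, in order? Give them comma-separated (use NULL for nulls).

-14, -7, -44, 10, -30, -21, 55, -70, -56, -14, -39, -102, 0

job_id=2: runtime_s < 4757 → -14
job_id=3: runtime_s < 2399 → -7
job_id=4: runtime_s < 2399 → -44
job_id=5: runtime_s < 4757 → 10
job_id=6: runtime_s < 4757 → -30
job_id=7: runtime_s < 4757 → -21
job_id=8: runtime_s < 2493 AND queue = 'gpu' → 55
job_id=9: runtime_s < 6543 AND mem_gb >= 134 → -70
job_id=10: runtime_s < 2399 → -56
job_id=11: runtime_s < 2399 → -14
job_id=12: runtime_s < 2399 → -39
job_id=13: runtime_s < 6543 AND mem_gb >= 134 → -102
job_id=14: runtime_s < 4757 → 0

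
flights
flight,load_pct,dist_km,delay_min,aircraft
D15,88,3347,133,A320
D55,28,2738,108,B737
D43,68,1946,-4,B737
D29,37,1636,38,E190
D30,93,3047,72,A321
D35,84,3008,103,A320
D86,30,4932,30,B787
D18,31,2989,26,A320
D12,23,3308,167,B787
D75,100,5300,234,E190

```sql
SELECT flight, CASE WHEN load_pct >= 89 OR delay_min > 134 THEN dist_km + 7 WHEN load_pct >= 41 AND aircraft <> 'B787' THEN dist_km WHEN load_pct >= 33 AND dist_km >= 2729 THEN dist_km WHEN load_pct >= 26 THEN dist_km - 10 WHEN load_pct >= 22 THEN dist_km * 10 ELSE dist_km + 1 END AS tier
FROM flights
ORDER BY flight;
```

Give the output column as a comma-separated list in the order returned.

flight=D12: load_pct >= 89 OR delay_min > 134 → 3315
flight=D15: load_pct >= 41 AND aircraft <> 'B787' → 3347
flight=D18: load_pct >= 26 → 2979
flight=D29: load_pct >= 26 → 1626
flight=D30: load_pct >= 89 OR delay_min > 134 → 3054
flight=D35: load_pct >= 41 AND aircraft <> 'B787' → 3008
flight=D43: load_pct >= 41 AND aircraft <> 'B787' → 1946
flight=D55: load_pct >= 26 → 2728
flight=D75: load_pct >= 89 OR delay_min > 134 → 5307
flight=D86: load_pct >= 26 → 4922

3315, 3347, 2979, 1626, 3054, 3008, 1946, 2728, 5307, 4922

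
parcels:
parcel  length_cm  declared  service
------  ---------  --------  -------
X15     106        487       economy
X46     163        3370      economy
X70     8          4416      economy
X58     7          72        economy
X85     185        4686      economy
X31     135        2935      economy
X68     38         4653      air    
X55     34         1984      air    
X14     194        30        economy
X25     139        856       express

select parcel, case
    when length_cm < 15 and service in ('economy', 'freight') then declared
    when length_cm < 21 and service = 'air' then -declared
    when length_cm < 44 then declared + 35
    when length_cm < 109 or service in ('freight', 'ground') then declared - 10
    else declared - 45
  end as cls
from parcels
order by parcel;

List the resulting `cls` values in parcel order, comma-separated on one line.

-15, 477, 811, 2890, 3325, 2019, 72, 4688, 4416, 4641

parcel=X14: ELSE → -15
parcel=X15: length_cm < 109 or service in ('freight', 'ground') → 477
parcel=X25: ELSE → 811
parcel=X31: ELSE → 2890
parcel=X46: ELSE → 3325
parcel=X55: length_cm < 44 → 2019
parcel=X58: length_cm < 15 and service in ('economy', 'freight') → 72
parcel=X68: length_cm < 44 → 4688
parcel=X70: length_cm < 15 and service in ('economy', 'freight') → 4416
parcel=X85: ELSE → 4641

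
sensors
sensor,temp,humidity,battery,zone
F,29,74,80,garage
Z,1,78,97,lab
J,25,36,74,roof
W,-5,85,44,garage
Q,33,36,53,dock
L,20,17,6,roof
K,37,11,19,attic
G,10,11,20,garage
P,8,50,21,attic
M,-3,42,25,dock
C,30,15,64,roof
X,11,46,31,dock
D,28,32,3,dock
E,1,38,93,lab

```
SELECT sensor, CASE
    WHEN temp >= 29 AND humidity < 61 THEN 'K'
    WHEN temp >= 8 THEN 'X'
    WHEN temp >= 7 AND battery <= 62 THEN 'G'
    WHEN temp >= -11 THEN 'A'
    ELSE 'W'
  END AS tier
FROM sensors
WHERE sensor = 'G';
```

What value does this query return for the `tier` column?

X

sensor = G: temp=10, humidity=11, battery=20, zone=garage.
temp >= 29 AND humidity < 61 → false
temp >= 8 → true → X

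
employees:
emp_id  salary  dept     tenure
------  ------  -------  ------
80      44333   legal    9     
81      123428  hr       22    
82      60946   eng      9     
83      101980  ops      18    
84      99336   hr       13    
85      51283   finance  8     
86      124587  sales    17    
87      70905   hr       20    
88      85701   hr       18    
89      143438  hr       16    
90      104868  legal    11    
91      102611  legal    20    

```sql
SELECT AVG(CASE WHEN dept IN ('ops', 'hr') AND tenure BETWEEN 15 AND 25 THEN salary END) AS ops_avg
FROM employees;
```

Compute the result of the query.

105090.4

emp_id=80: ✗
emp_id=81: ✓ → 123428
emp_id=82: ✗
emp_id=83: ✓ → 101980
emp_id=84: ✗
emp_id=85: ✗
emp_id=86: ✗
emp_id=87: ✓ → 70905
emp_id=88: ✓ → 85701
emp_id=89: ✓ → 143438
emp_id=90: ✗
emp_id=91: ✗
ops_avg = (123428 + 101980 + 70905 + 85701 + 143438) / 5 = 105090.4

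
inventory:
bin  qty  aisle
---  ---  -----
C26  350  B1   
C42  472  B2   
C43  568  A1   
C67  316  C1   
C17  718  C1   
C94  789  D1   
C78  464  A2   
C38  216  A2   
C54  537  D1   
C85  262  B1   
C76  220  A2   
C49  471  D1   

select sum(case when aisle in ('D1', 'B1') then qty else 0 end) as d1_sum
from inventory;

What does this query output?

bin=C26: ✓ → 350
bin=C42: ✗
bin=C43: ✗
bin=C67: ✗
bin=C17: ✗
bin=C94: ✓ → 789
bin=C78: ✗
bin=C38: ✗
bin=C54: ✓ → 537
bin=C85: ✓ → 262
bin=C76: ✗
bin=C49: ✓ → 471
d1_sum = 350 + 789 + 537 + 262 + 471 = 2409

2409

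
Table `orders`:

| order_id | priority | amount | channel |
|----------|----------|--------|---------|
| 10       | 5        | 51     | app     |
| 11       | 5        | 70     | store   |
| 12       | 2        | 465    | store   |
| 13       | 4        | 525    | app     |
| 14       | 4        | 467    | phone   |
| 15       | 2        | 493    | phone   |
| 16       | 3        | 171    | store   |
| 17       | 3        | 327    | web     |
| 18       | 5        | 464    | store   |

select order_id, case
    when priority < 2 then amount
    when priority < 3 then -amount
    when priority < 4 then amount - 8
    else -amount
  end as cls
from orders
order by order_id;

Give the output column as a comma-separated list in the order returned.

-51, -70, -465, -525, -467, -493, 163, 319, -464

order_id=10: ELSE → -51
order_id=11: ELSE → -70
order_id=12: priority < 3 → -465
order_id=13: ELSE → -525
order_id=14: ELSE → -467
order_id=15: priority < 3 → -493
order_id=16: priority < 4 → 163
order_id=17: priority < 4 → 319
order_id=18: ELSE → -464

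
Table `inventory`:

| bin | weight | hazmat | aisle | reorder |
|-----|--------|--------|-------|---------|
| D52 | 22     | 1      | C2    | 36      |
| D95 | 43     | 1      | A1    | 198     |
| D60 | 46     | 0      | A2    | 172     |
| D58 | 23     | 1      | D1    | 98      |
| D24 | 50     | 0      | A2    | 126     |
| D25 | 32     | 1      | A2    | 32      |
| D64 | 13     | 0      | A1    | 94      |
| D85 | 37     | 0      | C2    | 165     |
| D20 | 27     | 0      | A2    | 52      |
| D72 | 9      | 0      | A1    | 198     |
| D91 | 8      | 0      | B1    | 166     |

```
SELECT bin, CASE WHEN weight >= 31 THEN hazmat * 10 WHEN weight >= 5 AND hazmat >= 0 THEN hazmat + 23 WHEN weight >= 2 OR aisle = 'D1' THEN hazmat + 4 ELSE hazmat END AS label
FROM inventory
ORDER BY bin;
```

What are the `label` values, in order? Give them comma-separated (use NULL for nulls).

23, 0, 10, 24, 24, 0, 23, 23, 0, 23, 10

bin=D20: weight >= 5 AND hazmat >= 0 → 23
bin=D24: weight >= 31 → 0
bin=D25: weight >= 31 → 10
bin=D52: weight >= 5 AND hazmat >= 0 → 24
bin=D58: weight >= 5 AND hazmat >= 0 → 24
bin=D60: weight >= 31 → 0
bin=D64: weight >= 5 AND hazmat >= 0 → 23
bin=D72: weight >= 5 AND hazmat >= 0 → 23
bin=D85: weight >= 31 → 0
bin=D91: weight >= 5 AND hazmat >= 0 → 23
bin=D95: weight >= 31 → 10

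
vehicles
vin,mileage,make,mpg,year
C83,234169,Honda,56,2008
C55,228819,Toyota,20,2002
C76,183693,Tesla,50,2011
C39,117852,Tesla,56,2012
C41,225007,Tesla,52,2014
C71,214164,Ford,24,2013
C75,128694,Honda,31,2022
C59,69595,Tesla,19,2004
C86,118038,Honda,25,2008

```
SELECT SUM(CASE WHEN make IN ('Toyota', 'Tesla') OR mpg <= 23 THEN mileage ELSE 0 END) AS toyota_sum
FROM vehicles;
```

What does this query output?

824966

vin=C83: ✗
vin=C55: ✓ → 228819
vin=C76: ✓ → 183693
vin=C39: ✓ → 117852
vin=C41: ✓ → 225007
vin=C71: ✗
vin=C75: ✗
vin=C59: ✓ → 69595
vin=C86: ✗
toyota_sum = 228819 + 183693 + 117852 + 225007 + 69595 = 824966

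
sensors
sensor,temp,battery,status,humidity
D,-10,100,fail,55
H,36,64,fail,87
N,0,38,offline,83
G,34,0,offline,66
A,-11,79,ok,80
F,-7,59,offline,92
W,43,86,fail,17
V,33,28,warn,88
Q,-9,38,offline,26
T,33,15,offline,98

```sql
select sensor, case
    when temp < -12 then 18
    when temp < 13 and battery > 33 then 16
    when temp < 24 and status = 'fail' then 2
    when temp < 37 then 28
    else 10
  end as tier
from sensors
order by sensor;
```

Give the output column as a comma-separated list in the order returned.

sensor=A: temp < 13 and battery > 33 → 16
sensor=D: temp < 13 and battery > 33 → 16
sensor=F: temp < 13 and battery > 33 → 16
sensor=G: temp < 37 → 28
sensor=H: temp < 37 → 28
sensor=N: temp < 13 and battery > 33 → 16
sensor=Q: temp < 13 and battery > 33 → 16
sensor=T: temp < 37 → 28
sensor=V: temp < 37 → 28
sensor=W: ELSE → 10

16, 16, 16, 28, 28, 16, 16, 28, 28, 10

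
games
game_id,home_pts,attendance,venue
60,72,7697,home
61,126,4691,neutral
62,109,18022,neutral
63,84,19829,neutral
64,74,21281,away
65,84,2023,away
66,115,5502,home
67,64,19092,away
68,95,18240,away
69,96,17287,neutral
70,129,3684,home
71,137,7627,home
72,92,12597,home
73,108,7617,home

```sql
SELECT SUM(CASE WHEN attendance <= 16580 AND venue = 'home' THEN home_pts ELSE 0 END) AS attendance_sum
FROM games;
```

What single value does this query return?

653

game_id=60: ✓ → 72
game_id=61: ✗
game_id=62: ✗
game_id=63: ✗
game_id=64: ✗
game_id=65: ✗
game_id=66: ✓ → 115
game_id=67: ✗
game_id=68: ✗
game_id=69: ✗
game_id=70: ✓ → 129
game_id=71: ✓ → 137
game_id=72: ✓ → 92
game_id=73: ✓ → 108
attendance_sum = 72 + 115 + 129 + 137 + 92 + 108 = 653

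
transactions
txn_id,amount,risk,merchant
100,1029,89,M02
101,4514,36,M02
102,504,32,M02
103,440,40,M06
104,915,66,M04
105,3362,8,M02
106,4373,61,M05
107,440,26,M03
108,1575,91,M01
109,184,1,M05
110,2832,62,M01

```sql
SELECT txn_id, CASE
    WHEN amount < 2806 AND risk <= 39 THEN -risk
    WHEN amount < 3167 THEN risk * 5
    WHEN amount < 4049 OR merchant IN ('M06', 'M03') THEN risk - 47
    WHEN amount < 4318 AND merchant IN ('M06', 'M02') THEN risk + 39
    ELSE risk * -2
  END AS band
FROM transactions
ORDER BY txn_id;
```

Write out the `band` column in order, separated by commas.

445, -72, -32, 200, 330, -39, -122, -26, 455, -1, 310

txn_id=100: amount < 3167 → 445
txn_id=101: ELSE → -72
txn_id=102: amount < 2806 AND risk <= 39 → -32
txn_id=103: amount < 3167 → 200
txn_id=104: amount < 3167 → 330
txn_id=105: amount < 4049 OR merchant IN ('M06', 'M03') → -39
txn_id=106: ELSE → -122
txn_id=107: amount < 2806 AND risk <= 39 → -26
txn_id=108: amount < 3167 → 455
txn_id=109: amount < 2806 AND risk <= 39 → -1
txn_id=110: amount < 3167 → 310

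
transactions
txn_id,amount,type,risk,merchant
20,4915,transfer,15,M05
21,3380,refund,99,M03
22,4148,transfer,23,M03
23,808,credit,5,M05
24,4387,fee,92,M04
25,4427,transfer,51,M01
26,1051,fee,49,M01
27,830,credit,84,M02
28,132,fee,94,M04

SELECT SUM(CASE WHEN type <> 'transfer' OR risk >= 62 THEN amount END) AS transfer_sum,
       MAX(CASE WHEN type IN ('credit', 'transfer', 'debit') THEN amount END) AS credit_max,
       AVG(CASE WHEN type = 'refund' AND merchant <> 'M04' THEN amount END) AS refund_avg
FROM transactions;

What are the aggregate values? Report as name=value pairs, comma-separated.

[transfer_sum: type <> 'transfer' OR risk >= 62]
txn_id=20: ✗
txn_id=21: ✓ → 3380
txn_id=22: ✗
txn_id=23: ✓ → 808
txn_id=24: ✓ → 4387
txn_id=25: ✗
txn_id=26: ✓ → 1051
txn_id=27: ✓ → 830
txn_id=28: ✓ → 132
transfer_sum = 3380 + 808 + 4387 + 1051 + 830 + 132 = 10588
—
[credit_max: type IN ('credit', 'transfer', 'debit')]
txn_id=20: ✓ → 4915
txn_id=21: ✗
txn_id=22: ✓ → 4148
txn_id=23: ✓ → 808
txn_id=24: ✗
txn_id=25: ✓ → 4427
txn_id=26: ✗
txn_id=27: ✓ → 830
txn_id=28: ✗
credit_max = MAX(4915, 4148, 808, 4427, 830) = 4915
—
[refund_avg: type = 'refund' AND merchant <> 'M04']
txn_id=20: ✗
txn_id=21: ✓ → 3380
txn_id=22: ✗
txn_id=23: ✗
txn_id=24: ✗
txn_id=25: ✗
txn_id=26: ✗
txn_id=27: ✗
txn_id=28: ✗
refund_avg = 3380

transfer_sum=10588, credit_max=4915, refund_avg=3380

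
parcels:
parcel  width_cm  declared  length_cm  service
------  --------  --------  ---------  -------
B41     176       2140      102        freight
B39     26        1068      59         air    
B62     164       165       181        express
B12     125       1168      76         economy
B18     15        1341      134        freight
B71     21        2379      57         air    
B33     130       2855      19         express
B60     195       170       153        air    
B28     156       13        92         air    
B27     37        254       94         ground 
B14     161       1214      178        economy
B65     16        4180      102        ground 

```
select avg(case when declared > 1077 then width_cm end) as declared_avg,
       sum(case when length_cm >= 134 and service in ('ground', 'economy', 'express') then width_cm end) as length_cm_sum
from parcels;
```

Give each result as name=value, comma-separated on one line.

[declared_avg: declared > 1077]
parcel=B41: ✓ → 176
parcel=B39: ✗
parcel=B62: ✗
parcel=B12: ✓ → 125
parcel=B18: ✓ → 15
parcel=B71: ✓ → 21
parcel=B33: ✓ → 130
parcel=B60: ✗
parcel=B28: ✗
parcel=B27: ✗
parcel=B14: ✓ → 161
parcel=B65: ✓ → 16
declared_avg = (176 + 125 + 15 + 21 + 130 + 161 + 16) / 7 = 92
—
[length_cm_sum: length_cm >= 134 and service in ('ground', 'economy', 'express')]
parcel=B41: ✗
parcel=B39: ✗
parcel=B62: ✓ → 164
parcel=B12: ✗
parcel=B18: ✗
parcel=B71: ✗
parcel=B33: ✗
parcel=B60: ✗
parcel=B28: ✗
parcel=B27: ✗
parcel=B14: ✓ → 161
parcel=B65: ✗
length_cm_sum = 164 + 161 = 325

declared_avg=92, length_cm_sum=325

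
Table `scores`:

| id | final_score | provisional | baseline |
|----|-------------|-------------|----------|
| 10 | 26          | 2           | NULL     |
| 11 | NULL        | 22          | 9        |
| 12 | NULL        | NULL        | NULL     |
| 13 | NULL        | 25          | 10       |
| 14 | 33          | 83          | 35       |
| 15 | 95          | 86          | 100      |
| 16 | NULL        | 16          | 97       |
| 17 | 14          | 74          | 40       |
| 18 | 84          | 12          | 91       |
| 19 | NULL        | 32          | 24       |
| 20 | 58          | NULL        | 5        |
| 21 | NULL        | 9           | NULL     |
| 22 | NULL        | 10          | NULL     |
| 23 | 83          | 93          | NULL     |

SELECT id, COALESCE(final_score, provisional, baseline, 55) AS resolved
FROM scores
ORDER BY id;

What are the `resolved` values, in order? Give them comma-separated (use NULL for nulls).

id=10: final_score=26 → 26
id=11: final_score=NULL, provisional=22 → 22
id=12: final_score=NULL, provisional=NULL, baseline=NULL, → literal 55 → 55
id=13: final_score=NULL, provisional=25 → 25
id=14: final_score=33 → 33
id=15: final_score=95 → 95
id=16: final_score=NULL, provisional=16 → 16
id=17: final_score=14 → 14
id=18: final_score=84 → 84
id=19: final_score=NULL, provisional=32 → 32
id=20: final_score=58 → 58
id=21: final_score=NULL, provisional=9 → 9
id=22: final_score=NULL, provisional=10 → 10
id=23: final_score=83 → 83

26, 22, 55, 25, 33, 95, 16, 14, 84, 32, 58, 9, 10, 83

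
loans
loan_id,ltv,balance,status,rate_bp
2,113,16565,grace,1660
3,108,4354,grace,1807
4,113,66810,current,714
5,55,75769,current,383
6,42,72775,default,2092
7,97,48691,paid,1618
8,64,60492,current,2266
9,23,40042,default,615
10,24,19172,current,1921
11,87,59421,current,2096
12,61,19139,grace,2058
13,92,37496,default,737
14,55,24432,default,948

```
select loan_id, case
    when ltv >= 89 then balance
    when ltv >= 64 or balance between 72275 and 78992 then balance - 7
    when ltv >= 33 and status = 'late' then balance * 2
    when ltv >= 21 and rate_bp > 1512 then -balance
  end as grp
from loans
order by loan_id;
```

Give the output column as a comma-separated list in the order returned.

16565, 4354, 66810, 75762, 72768, 48691, 60485, NULL, -19172, 59414, -19139, 37496, NULL

loan_id=2: ltv >= 89 → 16565
loan_id=3: ltv >= 89 → 4354
loan_id=4: ltv >= 89 → 66810
loan_id=5: ltv >= 64 or balance between 72275 and 78992 → 75762
loan_id=6: ltv >= 64 or balance between 72275 and 78992 → 72768
loan_id=7: ltv >= 89 → 48691
loan_id=8: ltv >= 64 or balance between 72275 and 78992 → 60485
loan_id=9: (no match → NULL) → NULL
loan_id=10: ltv >= 21 and rate_bp > 1512 → -19172
loan_id=11: ltv >= 64 or balance between 72275 and 78992 → 59414
loan_id=12: ltv >= 21 and rate_bp > 1512 → -19139
loan_id=13: ltv >= 89 → 37496
loan_id=14: (no match → NULL) → NULL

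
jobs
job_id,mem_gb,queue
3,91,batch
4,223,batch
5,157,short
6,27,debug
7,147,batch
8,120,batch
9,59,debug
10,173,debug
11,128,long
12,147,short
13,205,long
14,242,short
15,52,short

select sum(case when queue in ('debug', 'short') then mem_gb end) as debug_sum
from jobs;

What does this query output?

job_id=3: ✗
job_id=4: ✗
job_id=5: ✓ → 157
job_id=6: ✓ → 27
job_id=7: ✗
job_id=8: ✗
job_id=9: ✓ → 59
job_id=10: ✓ → 173
job_id=11: ✗
job_id=12: ✓ → 147
job_id=13: ✗
job_id=14: ✓ → 242
job_id=15: ✓ → 52
debug_sum = 157 + 27 + 59 + 173 + 147 + 242 + 52 = 857

857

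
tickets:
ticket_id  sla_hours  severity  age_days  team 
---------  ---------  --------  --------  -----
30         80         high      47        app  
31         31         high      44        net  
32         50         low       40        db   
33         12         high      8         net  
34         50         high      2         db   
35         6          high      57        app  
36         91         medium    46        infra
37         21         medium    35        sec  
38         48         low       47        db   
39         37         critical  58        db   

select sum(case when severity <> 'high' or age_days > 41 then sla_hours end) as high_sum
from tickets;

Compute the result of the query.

364

ticket_id=30: ✓ → 80
ticket_id=31: ✓ → 31
ticket_id=32: ✓ → 50
ticket_id=33: ✗
ticket_id=34: ✗
ticket_id=35: ✓ → 6
ticket_id=36: ✓ → 91
ticket_id=37: ✓ → 21
ticket_id=38: ✓ → 48
ticket_id=39: ✓ → 37
high_sum = 80 + 31 + 50 + 6 + 91 + 21 + 48 + 37 = 364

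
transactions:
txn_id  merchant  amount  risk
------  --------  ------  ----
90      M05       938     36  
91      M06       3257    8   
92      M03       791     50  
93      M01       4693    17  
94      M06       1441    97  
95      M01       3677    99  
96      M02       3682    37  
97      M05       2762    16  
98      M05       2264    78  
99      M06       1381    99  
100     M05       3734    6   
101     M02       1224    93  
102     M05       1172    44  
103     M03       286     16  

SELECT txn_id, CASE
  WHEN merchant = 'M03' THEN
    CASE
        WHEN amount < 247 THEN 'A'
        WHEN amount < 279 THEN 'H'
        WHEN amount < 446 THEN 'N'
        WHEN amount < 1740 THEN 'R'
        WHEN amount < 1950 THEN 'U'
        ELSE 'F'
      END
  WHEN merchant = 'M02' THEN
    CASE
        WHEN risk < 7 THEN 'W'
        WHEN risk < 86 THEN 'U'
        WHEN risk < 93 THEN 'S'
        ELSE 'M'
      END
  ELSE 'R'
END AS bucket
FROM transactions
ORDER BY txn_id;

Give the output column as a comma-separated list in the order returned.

txn_id=90: merchant='M05' → outer ELSE → R
txn_id=91: merchant='M06' → outer ELSE → R
txn_id=92: merchant='M03' → inner[amount < 1740] → R
txn_id=93: merchant='M01' → outer ELSE → R
txn_id=94: merchant='M06' → outer ELSE → R
txn_id=95: merchant='M01' → outer ELSE → R
txn_id=96: merchant='M02' → inner[risk < 86] → U
txn_id=97: merchant='M05' → outer ELSE → R
txn_id=98: merchant='M05' → outer ELSE → R
txn_id=99: merchant='M06' → outer ELSE → R
txn_id=100: merchant='M05' → outer ELSE → R
txn_id=101: merchant='M02' → inner[ELSE] → M
txn_id=102: merchant='M05' → outer ELSE → R
txn_id=103: merchant='M03' → inner[amount < 446] → N

R, R, R, R, R, R, U, R, R, R, R, M, R, N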